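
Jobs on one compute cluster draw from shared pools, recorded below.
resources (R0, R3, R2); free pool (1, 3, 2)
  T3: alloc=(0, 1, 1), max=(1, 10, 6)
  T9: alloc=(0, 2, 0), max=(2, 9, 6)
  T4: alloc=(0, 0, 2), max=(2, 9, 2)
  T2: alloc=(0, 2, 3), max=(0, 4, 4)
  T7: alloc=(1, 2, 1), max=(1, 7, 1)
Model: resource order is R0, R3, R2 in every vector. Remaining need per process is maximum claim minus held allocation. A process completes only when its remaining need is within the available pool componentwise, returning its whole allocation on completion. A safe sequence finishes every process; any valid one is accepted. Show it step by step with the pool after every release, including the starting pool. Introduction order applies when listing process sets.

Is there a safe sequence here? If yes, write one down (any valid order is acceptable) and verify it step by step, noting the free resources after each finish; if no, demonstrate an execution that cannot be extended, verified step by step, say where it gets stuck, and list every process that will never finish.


SAFE. One safe sequence: T2, T7, T9, T4, T3.
Key observation: the first exact fit in this order is T7 — it needs (0, 5, 0) with (1, 5, 5) free, meeting a requested resource to the last unit.
Check, step by step:
  pool = (1, 3, 2)
  T2 needs (0, 2, 1) <= (1, 3, 2) -> finishes; pool += (0, 2, 3) = (1, 5, 5)
  T7 needs (0, 5, 0) <= (1, 5, 5) -> finishes; pool += (1, 2, 1) = (2, 7, 6)
  T9 needs (2, 7, 6) <= (2, 7, 6) -> finishes; pool += (0, 2, 0) = (2, 9, 6)
  T4 needs (2, 9, 0) <= (2, 9, 6) -> finishes; pool += (0, 0, 2) = (2, 9, 8)
  T3 needs (1, 9, 5) <= (2, 9, 8) -> finishes; pool += (0, 1, 1) = (2, 10, 9)


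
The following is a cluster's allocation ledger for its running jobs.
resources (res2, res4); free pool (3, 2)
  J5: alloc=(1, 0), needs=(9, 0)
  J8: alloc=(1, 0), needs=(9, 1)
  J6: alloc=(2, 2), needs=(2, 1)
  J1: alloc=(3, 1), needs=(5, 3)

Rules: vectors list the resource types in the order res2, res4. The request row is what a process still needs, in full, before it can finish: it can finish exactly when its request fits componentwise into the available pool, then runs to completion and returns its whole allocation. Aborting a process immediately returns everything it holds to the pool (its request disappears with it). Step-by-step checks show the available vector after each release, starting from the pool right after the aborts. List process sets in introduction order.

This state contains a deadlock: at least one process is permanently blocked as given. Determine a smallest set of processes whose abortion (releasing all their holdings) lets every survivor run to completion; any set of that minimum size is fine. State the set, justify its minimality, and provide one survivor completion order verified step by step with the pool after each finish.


Minimum abort set: J5.
Key observation: aborting J5 returns (1, 0), and J8 — hopeless before — runs at step 3 with the returned capacity in the pool.
Why nothing smaller works: aborting no one leaves the state deadlocked as given.
Survivors finish in the order: J6, J1, J8. Check, step by step (pool after the aborts first):
  pool = (4, 2)
  run J6 (needs (2, 1), free (4, 2)); after release of (2, 2) the pool is (6, 4)
  run J1 (needs (5, 3), free (6, 4)); after release of (3, 1) the pool is (9, 5)
  run J8 (needs (9, 1), free (9, 5)); after release of (1, 0) the pool is (10, 5)


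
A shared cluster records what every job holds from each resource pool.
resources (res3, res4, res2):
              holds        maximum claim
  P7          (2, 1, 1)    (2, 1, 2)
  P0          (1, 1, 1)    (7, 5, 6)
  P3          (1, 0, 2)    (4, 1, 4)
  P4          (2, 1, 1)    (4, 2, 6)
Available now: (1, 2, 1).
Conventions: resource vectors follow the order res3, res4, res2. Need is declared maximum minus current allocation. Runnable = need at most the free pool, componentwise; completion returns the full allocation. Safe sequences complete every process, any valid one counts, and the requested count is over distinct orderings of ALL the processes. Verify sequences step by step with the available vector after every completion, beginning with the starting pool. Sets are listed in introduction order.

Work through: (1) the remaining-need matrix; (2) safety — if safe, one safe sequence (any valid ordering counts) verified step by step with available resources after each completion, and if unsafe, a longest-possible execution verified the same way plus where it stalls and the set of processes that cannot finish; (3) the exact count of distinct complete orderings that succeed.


(1) Need matrix, components ordered res3, res4, res2:
  P7: (0, 0, 1)
  P0: (6, 4, 5)
  P3: (3, 1, 2)
  P4: (2, 1, 5)
(2) UNSAFE — no complete ordering exists.
Key observation: P7, P3 can finish, but then (4, 3, 4) is all there is, and the blocked group's res2 demands exceed it.
Going as far as possible: P7, P3; after that, nothing fits. Step-by-step check:
  pool = (1, 2, 1)
  P7: need (0, 0, 1) fits (1, 2, 1); releases (2, 1, 1), pool now (3, 3, 2)
  P3: need (3, 1, 2) fits (3, 3, 2); releases (1, 0, 2), pool now (4, 3, 4)
  P0 cannot run: need (6, 4, 5) vs free (4, 3, 4) (insufficient res3, res4 and res2)
  P4 cannot run: need (2, 1, 5) vs free (4, 3, 4) (insufficient res2)
Permanently blocked: P0 and P4.
(3) The exact count: 0 of the possible complete orderings are safe sequences.


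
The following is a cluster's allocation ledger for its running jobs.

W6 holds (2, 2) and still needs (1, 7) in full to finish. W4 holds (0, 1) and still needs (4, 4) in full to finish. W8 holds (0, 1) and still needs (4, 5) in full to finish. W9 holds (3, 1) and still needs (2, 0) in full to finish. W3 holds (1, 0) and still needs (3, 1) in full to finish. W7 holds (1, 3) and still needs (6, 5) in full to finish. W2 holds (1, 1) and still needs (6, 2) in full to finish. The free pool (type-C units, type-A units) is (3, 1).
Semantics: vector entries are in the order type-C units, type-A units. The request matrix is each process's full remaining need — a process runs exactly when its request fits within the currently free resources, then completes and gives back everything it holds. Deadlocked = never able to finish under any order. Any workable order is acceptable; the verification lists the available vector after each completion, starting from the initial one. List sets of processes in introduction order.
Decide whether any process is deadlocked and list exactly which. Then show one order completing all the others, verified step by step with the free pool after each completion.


Deadlocked: W6, W4, W8 and W7.
Key observation: W9, W2, W3 can finish, but then (8, 3) is all there is, and the blocked group's type-A units demands exceed it.
A valid finishing order for the others: W9, W2, W3. Step-by-step check:
  pool = (3, 1)
  run W9 (needs (2, 0), free (3, 1)); after release of (3, 1) the pool is (6, 2)
  run W2 (needs (6, 2), free (6, 2)); after release of (1, 1) the pool is (7, 3)
  run W3 (needs (3, 1), free (7, 3)); after release of (1, 0) the pool is (8, 3)
The stuck group stays short no matter what:
  blocked: W6 wants (1, 7), pool (8, 3) — not enough type-A units
  blocked: W4 wants (4, 4), pool (8, 3) — not enough type-A units
  blocked: W8 wants (4, 5), pool (8, 3) — not enough type-A units
  blocked: W7 wants (6, 5), pool (8, 3) — not enough type-A units


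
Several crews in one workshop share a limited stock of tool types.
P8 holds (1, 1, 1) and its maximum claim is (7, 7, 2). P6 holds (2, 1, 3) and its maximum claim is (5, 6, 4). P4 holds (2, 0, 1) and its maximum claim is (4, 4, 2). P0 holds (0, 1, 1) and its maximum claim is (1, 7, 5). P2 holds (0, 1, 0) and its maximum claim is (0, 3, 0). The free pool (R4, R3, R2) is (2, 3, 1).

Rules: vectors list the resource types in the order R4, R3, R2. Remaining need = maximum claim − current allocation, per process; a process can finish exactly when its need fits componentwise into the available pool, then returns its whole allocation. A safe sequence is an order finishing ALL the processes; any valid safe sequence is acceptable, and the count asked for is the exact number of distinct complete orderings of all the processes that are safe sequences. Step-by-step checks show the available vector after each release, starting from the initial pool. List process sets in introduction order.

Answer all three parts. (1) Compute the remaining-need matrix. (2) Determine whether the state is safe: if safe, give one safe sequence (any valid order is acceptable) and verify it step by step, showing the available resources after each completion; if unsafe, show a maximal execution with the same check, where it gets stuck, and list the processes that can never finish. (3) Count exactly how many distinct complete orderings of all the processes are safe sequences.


(1) Remaining need (order R4, R3, R2):
  P8: (6, 6, 1)
  P6: (3, 5, 1)
  P4: (2, 4, 1)
  P0: (1, 6, 4)
  P2: (0, 2, 0)
(2) The state is UNSAFE.
Key observation: after P2, P4 complete, (4, 4, 2) is the best the pool ever gets, yet each leftover process wants more R3.
A maximal execution: P2, P4 — then nothing else fits. Verifying each step:
  pool = (2, 3, 1)
  P2: need (0, 2, 0) fits (2, 3, 1); releases (0, 1, 0), pool now (2, 4, 1)
  P4: need (2, 4, 1) fits (2, 4, 1); releases (2, 0, 1), pool now (4, 4, 2)
  P8 still needs (6, 6, 1) but only (4, 4, 2) is free — short on R4 and R3
  P6 still needs (3, 5, 1) but only (4, 4, 2) is free — short on R3
  P0 still needs (1, 6, 4) but only (4, 4, 2) is free — short on R3 and R2
Never able to finish: P8, P6 and P0.
(3) Precisely 0 of the possible complete orderings are safe sequences.


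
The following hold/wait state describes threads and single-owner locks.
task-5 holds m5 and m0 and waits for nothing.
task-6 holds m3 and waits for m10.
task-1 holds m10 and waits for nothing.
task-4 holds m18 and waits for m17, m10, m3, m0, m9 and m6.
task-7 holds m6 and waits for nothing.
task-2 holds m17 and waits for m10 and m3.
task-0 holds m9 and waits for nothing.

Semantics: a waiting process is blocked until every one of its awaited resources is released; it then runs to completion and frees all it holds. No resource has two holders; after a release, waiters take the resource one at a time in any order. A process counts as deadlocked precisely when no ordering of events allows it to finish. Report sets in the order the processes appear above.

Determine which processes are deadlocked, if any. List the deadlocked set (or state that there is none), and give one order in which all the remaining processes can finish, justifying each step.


Nothing here is deadlocked.
Key observation: the wait graph is acyclic; completion cascades from the unblocked processes through everyone else.
One completion order for the rest: task-1, task-6, task-5, task-7, task-2, task-0, task-4.
Walking it through:
  task-1: no waits; runs immediately, freeing m10
  task-6 waits on m10 — all released -> runs and releases m3
  task-5: no waits; runs immediately, freeing m5 and m0
  task-7: no waits; runs immediately, freeing m6
  task-2 waits on m10 and m3 — all released -> runs and releases m17
  task-0: no waits; runs immediately, freeing m9
  task-4 waits on m17, m10, m3, m0, m9 and m6 — all released -> runs and releases m18


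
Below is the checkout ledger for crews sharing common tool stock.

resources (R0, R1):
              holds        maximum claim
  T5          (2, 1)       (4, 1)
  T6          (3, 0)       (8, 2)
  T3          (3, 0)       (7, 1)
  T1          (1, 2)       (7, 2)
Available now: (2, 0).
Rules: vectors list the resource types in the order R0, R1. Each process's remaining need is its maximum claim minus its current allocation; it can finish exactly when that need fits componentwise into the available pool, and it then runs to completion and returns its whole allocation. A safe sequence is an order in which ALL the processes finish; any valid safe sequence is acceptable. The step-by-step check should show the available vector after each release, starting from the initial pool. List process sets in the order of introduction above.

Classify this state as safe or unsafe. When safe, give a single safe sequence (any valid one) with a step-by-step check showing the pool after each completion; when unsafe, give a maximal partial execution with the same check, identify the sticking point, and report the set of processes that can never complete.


SAFE — a valid safe sequence is T5, T3, T1, T6.
Key observation: reading the order forward, T5 is the first process whose need (2, 0) meets the free pool (2, 0) exactly on a resource it requests.
Verifying each step:
  pool = (2, 0)
  T5 needs (2, 0) <= (2, 0) -> finishes; pool += (2, 1) = (4, 1)
  T3 needs (4, 1) <= (4, 1) -> finishes; pool += (3, 0) = (7, 1)
  T1 needs (6, 0) <= (7, 1) -> finishes; pool += (1, 2) = (8, 3)
  T6 needs (5, 2) <= (8, 3) -> finishes; pool += (3, 0) = (11, 3)


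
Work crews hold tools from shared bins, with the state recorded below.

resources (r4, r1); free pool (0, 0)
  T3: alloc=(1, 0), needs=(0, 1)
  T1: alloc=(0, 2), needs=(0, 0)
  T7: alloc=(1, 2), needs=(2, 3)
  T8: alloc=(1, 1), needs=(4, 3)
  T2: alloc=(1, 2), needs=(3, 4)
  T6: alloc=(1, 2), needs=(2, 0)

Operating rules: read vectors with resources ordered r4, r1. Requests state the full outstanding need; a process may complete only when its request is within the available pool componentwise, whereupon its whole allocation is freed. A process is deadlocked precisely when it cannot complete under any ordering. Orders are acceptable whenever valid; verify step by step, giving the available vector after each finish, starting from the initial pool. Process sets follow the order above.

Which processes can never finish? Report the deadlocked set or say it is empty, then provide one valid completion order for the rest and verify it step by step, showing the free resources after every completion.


Deadlocked: T7, T8, T2 and T6.
Key observation: r4 is the bottleneck — with T1, T3 done the pool holds (1, 2), short of every remaining need.
A valid finishing order for the others: T1, T3. Check, step by step:
  pool = (0, 0)
  T1: need (0, 0) fits (0, 0); releases (0, 2), pool now (0, 2)
  T3: need (0, 1) fits (0, 2); releases (1, 0), pool now (1, 2)
The blocked processes can never fit:
  T7 cannot run: need (2, 3) vs free (1, 2) (insufficient r4 and r1)
  T8 cannot run: need (4, 3) vs free (1, 2) (insufficient r4 and r1)
  T2 cannot run: need (3, 4) vs free (1, 2) (insufficient r4 and r1)
  T6 cannot run: need (2, 0) vs free (1, 2) (insufficient r4)


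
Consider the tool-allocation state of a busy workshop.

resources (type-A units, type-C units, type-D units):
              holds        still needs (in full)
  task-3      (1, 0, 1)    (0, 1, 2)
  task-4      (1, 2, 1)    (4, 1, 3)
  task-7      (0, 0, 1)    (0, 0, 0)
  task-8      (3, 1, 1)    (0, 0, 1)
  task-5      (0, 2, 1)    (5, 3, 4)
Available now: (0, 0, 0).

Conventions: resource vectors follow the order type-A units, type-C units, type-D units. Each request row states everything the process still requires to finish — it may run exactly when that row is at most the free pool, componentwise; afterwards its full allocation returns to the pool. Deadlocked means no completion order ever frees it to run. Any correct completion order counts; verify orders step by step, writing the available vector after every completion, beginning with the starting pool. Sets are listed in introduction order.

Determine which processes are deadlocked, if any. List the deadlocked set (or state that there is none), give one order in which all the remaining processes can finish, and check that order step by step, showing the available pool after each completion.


The deadlocked set is empty.
Key observation: there is always a runnable process — task-7 first — so the state unwinds completely.
One completion order for the rest: task-7, task-8, task-3, task-4, task-5. Walking it through:
  pool = (0, 0, 0)
  run task-7 (needs (0, 0, 0), free (0, 0, 0)); after release of (0, 0, 1) the pool is (0, 0, 1)
  run task-8 (needs (0, 0, 1), free (0, 0, 1)); after release of (3, 1, 1) the pool is (3, 1, 2)
  run task-3 (needs (0, 1, 2), free (3, 1, 2)); after release of (1, 0, 1) the pool is (4, 1, 3)
  run task-4 (needs (4, 1, 3), free (4, 1, 3)); after release of (1, 2, 1) the pool is (5, 3, 4)
  run task-5 (needs (5, 3, 4), free (5, 3, 4)); after release of (0, 2, 1) the pool is (5, 5, 5)


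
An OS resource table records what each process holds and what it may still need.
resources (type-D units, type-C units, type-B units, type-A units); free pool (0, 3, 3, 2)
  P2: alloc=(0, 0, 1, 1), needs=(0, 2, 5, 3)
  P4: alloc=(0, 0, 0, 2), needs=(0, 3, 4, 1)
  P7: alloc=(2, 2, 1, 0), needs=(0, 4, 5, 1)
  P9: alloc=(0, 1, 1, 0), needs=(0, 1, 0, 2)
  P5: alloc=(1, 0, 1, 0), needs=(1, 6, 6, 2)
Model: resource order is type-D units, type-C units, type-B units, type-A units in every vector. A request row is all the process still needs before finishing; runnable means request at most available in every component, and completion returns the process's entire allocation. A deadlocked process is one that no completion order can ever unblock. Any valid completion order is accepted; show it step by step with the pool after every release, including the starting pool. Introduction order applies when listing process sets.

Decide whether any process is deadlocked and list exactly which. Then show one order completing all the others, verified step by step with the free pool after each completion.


Deadlocked: P2, P7 and P5.
Key observation: the pool after P9, P4 is (0, 4, 4, 4); every surviving request exceeds it in type-B units, so progress ends there.
A valid finishing order for the others: P9, P4. Verifying each step:
  pool = (0, 3, 3, 2)
  P9 needs (0, 1, 0, 2) <= (0, 3, 3, 2) -> finishes; pool += (0, 1, 1, 0) = (0, 4, 4, 2)
  P4 needs (0, 3, 4, 1) <= (0, 4, 4, 2) -> finishes; pool += (0, 0, 0, 2) = (0, 4, 4, 4)
None of the blocked processes ever fits:
  blocked: P2 wants (0, 2, 5, 3), pool (0, 4, 4, 4) — not enough type-B units
  blocked: P7 wants (0, 4, 5, 1), pool (0, 4, 4, 4) — not enough type-B units
  blocked: P5 wants (1, 6, 6, 2), pool (0, 4, 4, 4) — not enough type-D units, type-C units and type-B units


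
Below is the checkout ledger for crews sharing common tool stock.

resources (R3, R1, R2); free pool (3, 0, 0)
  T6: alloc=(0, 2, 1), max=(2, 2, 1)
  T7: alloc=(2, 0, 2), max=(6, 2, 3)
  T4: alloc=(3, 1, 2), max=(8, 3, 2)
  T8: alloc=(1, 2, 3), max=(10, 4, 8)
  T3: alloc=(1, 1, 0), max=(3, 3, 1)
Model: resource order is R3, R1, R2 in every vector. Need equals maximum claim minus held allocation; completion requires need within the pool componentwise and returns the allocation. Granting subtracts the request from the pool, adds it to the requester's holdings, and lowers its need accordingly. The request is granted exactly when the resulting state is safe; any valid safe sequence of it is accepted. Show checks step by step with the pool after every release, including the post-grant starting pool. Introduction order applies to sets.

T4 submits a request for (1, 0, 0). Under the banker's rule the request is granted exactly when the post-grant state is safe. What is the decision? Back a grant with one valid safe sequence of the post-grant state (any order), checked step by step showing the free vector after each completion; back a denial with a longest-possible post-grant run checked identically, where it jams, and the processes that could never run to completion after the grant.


DENY: after the grant no complete ordering would exist.
Key observation: the wall is R3: completing T6, T3 brings the pool only to (3, 3, 1), and all the rest need more.
Pretend the grant happened; the run T6, T3 goes as far as possible. Walking it through:
  pool = (2, 0, 0)
  run T6 (needs (2, 0, 0), free (2, 0, 0)); after release of (0, 2, 1) the pool is (2, 2, 1)
  run T3 (needs (2, 2, 1), free (2, 2, 1)); after release of (1, 1, 0) the pool is (3, 3, 1)
  blocked: T7 wants (4, 2, 1), pool (3, 3, 1) — not enough R3
  blocked: T4 wants (4, 2, 0), pool (3, 3, 1) — not enough R3
  blocked: T8 wants (9, 2, 5), pool (3, 3, 1) — not enough R3 and R2
Post-grant, the permanently blocked set is T7, T4 and T8.


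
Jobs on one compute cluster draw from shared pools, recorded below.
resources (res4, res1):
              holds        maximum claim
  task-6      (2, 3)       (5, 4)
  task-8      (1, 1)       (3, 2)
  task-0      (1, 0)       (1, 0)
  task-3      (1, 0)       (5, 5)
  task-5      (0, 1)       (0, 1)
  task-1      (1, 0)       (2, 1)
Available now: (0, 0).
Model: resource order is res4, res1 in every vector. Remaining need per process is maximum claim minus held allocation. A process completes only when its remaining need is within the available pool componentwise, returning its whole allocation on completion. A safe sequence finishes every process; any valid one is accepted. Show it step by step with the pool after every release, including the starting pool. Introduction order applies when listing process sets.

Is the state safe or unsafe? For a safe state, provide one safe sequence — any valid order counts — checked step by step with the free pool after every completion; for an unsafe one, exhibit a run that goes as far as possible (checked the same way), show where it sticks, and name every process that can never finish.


SAFE, for example via the order task-5, task-0, task-1, task-8, task-6, task-3.
Key observation: the order's first zero-slack moment is task-1 ((1, 1) needed, (1, 1) free — a requested resource with nothing to spare).
Step-by-step check:
  pool = (0, 0)
  task-5: need (0, 0) fits (0, 0); releases (0, 1), pool now (0, 1)
  task-0: need (0, 0) fits (0, 1); releases (1, 0), pool now (1, 1)
  task-1: need (1, 1) fits (1, 1); releases (1, 0), pool now (2, 1)
  task-8: need (2, 1) fits (2, 1); releases (1, 1), pool now (3, 2)
  task-6: need (3, 1) fits (3, 2); releases (2, 3), pool now (5, 5)
  task-3: need (4, 5) fits (5, 5); releases (1, 0), pool now (6, 5)


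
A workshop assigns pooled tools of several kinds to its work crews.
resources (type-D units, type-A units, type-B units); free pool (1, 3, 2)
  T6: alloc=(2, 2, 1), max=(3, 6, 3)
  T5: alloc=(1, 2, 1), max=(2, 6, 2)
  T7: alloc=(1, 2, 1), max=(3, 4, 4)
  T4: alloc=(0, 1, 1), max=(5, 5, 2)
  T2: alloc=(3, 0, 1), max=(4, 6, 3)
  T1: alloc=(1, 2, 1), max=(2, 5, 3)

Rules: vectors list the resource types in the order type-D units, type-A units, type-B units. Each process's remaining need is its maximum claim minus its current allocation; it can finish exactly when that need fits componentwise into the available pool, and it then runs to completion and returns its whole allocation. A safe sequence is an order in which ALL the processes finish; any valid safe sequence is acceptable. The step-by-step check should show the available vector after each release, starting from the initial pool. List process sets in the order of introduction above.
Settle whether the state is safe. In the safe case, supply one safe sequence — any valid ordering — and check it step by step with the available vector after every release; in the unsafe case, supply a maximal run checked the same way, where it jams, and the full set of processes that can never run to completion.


SAFE. One safe sequence: T1, T6, T2, T4, T7, T5.
Key observation: at T1 the run first touches a limit — (1, 3, 2) against (1, 3, 2), exact on a resource it actually requests.
Verifying each step:
  pool = (1, 3, 2)
  T1: need (1, 3, 2) fits (1, 3, 2); releases (1, 2, 1), pool now (2, 5, 3)
  T6: need (1, 4, 2) fits (2, 5, 3); releases (2, 2, 1), pool now (4, 7, 4)
  T2: need (1, 6, 2) fits (4, 7, 4); releases (3, 0, 1), pool now (7, 7, 5)
  T4: need (5, 4, 1) fits (7, 7, 5); releases (0, 1, 1), pool now (7, 8, 6)
  T7: need (2, 2, 3) fits (7, 8, 6); releases (1, 2, 1), pool now (8, 10, 7)
  T5: need (1, 4, 1) fits (8, 10, 7); releases (1, 2, 1), pool now (9, 12, 8)


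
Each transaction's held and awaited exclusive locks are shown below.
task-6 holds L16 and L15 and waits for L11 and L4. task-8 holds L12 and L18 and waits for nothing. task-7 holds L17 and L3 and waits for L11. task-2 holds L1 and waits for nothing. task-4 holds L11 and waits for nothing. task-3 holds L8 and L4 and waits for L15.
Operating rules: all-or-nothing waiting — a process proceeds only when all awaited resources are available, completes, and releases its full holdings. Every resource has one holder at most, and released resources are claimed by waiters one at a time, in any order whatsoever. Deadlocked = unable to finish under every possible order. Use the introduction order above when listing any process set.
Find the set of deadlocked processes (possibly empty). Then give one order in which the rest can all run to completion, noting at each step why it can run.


Deadlocked: task-6 and task-3.
Key observation: the waits loop around task-6 -> task-3 -> task-6 with no way out; no other process is dragged down with it.
One completion order for the rest: task-2, task-4, task-7, task-8.
Step-by-step check:
  task-2: no waits; runs immediately, freeing L1
  task-4: no waits; runs immediately, freeing L11
  task-7: everything it awaited (L11) is free; runs, freeing L17 and L3
  task-8: no waits; runs immediately, freeing L12 and L18


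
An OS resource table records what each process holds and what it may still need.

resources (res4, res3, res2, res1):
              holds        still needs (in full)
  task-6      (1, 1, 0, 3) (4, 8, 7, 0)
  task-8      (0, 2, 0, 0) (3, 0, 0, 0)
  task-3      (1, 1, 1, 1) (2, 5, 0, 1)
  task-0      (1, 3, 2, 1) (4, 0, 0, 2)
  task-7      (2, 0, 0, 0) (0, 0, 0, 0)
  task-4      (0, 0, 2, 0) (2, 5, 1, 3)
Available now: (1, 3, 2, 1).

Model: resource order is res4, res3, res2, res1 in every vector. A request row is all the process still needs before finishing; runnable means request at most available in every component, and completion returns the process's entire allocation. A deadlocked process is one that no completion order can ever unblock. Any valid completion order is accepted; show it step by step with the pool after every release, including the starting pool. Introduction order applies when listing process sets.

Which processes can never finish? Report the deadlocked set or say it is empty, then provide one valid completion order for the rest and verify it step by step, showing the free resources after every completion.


The deadlocked set is empty.
Key observation: task-7 fits the free pool immediately, and its release cascades until everyone finishes.
The rest can finish in the order task-7, task-8, task-3, task-0, task-4, task-6. Step-by-step check:
  pool = (1, 3, 2, 1)
  task-7 needs (0, 0, 0, 0) <= (1, 3, 2, 1) -> finishes; pool += (2, 0, 0, 0) = (3, 3, 2, 1)
  task-8 needs (3, 0, 0, 0) <= (3, 3, 2, 1) -> finishes; pool += (0, 2, 0, 0) = (3, 5, 2, 1)
  task-3 needs (2, 5, 0, 1) <= (3, 5, 2, 1) -> finishes; pool += (1, 1, 1, 1) = (4, 6, 3, 2)
  task-0 needs (4, 0, 0, 2) <= (4, 6, 3, 2) -> finishes; pool += (1, 3, 2, 1) = (5, 9, 5, 3)
  task-4 needs (2, 5, 1, 3) <= (5, 9, 5, 3) -> finishes; pool += (0, 0, 2, 0) = (5, 9, 7, 3)
  task-6 needs (4, 8, 7, 0) <= (5, 9, 7, 3) -> finishes; pool += (1, 1, 0, 3) = (6, 10, 7, 6)


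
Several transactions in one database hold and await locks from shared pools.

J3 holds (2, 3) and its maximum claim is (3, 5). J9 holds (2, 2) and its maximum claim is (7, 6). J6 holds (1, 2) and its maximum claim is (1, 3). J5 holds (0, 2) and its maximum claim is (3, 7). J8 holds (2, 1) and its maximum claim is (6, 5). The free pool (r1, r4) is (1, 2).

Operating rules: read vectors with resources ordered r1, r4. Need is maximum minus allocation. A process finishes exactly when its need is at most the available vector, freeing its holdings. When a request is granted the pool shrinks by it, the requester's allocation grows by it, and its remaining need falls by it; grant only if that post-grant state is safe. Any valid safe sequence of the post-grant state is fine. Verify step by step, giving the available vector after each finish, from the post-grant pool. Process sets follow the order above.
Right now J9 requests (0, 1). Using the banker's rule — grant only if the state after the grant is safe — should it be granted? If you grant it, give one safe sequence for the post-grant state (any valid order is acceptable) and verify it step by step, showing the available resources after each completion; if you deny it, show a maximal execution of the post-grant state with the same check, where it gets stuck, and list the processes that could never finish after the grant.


GRANT: granting preserves safety; a valid post-grant sequence is J6, J3, J8, J9, J5.
Key observation: with (1, 1) left after the transfer, J6 can run at once — the state stays safe.
Step-by-step check of the post-grant state:
  pool = (1, 1)
  run J6 (needs (0, 1), free (1, 1)); after release of (1, 2) the pool is (2, 3)
  run J3 (needs (1, 2), free (2, 3)); after release of (2, 3) the pool is (4, 6)
  run J8 (needs (4, 4), free (4, 6)); after release of (2, 1) the pool is (6, 7)
  run J9 (needs (5, 3), free (6, 7)); after release of (2, 3) the pool is (8, 10)
  run J5 (needs (3, 5), free (8, 10)); after release of (0, 2) the pool is (8, 12)


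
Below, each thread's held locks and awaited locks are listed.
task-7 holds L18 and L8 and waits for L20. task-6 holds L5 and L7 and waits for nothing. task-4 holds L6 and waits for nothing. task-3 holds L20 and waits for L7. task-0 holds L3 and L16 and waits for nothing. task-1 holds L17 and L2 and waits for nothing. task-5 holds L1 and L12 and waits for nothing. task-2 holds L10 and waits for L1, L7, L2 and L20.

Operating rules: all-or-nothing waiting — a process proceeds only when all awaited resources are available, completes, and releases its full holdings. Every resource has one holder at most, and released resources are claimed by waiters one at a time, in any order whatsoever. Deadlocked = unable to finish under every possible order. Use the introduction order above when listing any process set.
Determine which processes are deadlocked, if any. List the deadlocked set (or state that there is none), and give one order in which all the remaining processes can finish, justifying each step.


No process is deadlocked.
Key observation: although several processes wait, no cycle exists — each chain bottoms out at a free runner.
One completion order for the rest: task-6, task-5, task-4, task-3, task-7, task-1, task-2, task-0.
Check, step by step:
  task-6 waits on nothing -> runs at once and releases L5 and L7
  task-5 waits on nothing -> runs at once and releases L1 and L12
  task-4 waits on nothing -> runs at once and releases L6
  run task-3 (all its waits — L7 — are resolved); releases L20
  run task-7 (all its waits — L20 — are resolved); releases L18 and L8
  task-1 waits on nothing -> runs at once and releases L17 and L2
  run task-2 (all its waits — L1, L7, L2 and L20 — are resolved); releases L10
  task-0 waits on nothing -> runs at once and releases L3 and L16


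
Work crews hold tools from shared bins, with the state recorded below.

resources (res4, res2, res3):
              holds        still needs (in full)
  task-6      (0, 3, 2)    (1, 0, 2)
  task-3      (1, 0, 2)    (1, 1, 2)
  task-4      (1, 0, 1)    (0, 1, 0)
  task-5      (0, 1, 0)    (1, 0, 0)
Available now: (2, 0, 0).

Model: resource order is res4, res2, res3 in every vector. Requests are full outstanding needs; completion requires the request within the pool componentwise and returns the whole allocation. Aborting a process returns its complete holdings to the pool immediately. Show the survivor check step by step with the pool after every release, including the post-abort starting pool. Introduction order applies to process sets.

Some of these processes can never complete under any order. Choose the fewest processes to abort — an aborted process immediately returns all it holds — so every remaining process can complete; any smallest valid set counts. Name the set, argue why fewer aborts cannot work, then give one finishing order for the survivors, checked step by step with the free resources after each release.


The answer: abort task-6.
Key observation: no ordering could ever have run task-3 before the abort of task-6; with (0, 3, 2) back in the pool it fits at step 3.
Minimality: the empty abort set fails — the state is deadlocked as it stands.
One survivor order: task-5, task-4, task-3. Step-by-step check (post-abort pool first):
  pool = (2, 3, 2)
  task-5: need (1, 0, 0) fits (2, 3, 2); releases (0, 1, 0), pool now (2, 4, 2)
  task-4: need (0, 1, 0) fits (2, 4, 2); releases (1, 0, 1), pool now (3, 4, 3)
  task-3: need (1, 1, 2) fits (3, 4, 3); releases (1, 0, 2), pool now (4, 4, 5)


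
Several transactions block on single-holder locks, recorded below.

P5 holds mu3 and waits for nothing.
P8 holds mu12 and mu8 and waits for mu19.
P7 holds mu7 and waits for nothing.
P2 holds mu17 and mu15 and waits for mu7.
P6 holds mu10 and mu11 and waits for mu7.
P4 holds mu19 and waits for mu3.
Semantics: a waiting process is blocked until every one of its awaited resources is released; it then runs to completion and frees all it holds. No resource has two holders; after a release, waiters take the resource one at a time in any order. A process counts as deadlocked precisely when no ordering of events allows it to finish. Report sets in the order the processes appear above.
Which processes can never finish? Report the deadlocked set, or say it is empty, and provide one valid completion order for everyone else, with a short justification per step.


No process is deadlocked.
Key observation: all waits point, directly or indirectly, at processes that can finish, so nothing is permanently blocked.
The rest can finish in the order P7, P5, P6, P2, P4, P8.
Walking it through:
  P7 waits on nothing -> runs at once and releases mu7
  P5 waits on nothing -> runs at once and releases mu3
  P6: everything it awaited (mu7) is free; runs, freeing mu10 and mu11
  P2: everything it awaited (mu7) is free; runs, freeing mu17 and mu15
  P4: everything it awaited (mu3) is free; runs, freeing mu19
  P8: everything it awaited (mu19) is free; runs, freeing mu12 and mu8


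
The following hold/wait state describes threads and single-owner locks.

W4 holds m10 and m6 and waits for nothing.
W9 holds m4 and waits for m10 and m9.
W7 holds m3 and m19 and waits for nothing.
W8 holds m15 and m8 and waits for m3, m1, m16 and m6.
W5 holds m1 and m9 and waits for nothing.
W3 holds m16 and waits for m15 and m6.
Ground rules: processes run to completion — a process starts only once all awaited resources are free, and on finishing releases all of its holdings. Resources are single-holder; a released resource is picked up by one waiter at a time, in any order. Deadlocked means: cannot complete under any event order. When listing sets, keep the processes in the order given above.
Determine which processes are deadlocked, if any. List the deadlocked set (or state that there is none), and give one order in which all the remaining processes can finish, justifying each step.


The deadlocked set is W8 and W3.
Key observation: the cycle W8 -> W3 -> W8 can never break — each member waits on the next; no other process is dragged down with it.
One completion order for the rest: W4, W7, W5, W9.
Walking it through:
  W4 waits on nothing -> runs at once and releases m10 and m6
  W7 waits on nothing -> runs at once and releases m3 and m19
  W5 waits on nothing -> runs at once and releases m1 and m9
  W9 waits on m10 and m9 — all released -> runs and releases m4


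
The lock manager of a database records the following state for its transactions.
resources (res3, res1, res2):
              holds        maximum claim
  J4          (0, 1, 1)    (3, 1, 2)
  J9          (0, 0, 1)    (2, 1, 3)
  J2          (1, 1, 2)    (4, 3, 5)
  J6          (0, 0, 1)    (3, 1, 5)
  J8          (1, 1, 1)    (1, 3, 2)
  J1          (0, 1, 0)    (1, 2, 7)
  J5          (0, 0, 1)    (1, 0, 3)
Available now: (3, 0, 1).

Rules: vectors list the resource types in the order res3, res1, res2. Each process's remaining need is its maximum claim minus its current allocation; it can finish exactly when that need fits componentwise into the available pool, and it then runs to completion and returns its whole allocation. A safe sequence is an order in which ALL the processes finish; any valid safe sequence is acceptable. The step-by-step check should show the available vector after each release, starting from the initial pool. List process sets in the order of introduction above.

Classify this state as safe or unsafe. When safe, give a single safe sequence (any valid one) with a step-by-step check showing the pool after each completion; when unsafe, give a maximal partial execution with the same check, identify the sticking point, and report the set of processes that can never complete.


The state is UNSAFE.
Key observation: after J4, J5, J9, J6 the pool peaks at (3, 1, 5), and each blocked process is short somewhere: J2 on res1; J8 on res1; J1 on res2.
The run J4, J5, J9, J6 cannot be extended any further. Step-by-step check:
  pool = (3, 0, 1)
  J4 needs (3, 0, 1) <= (3, 0, 1) -> finishes; pool += (0, 1, 1) = (3, 1, 2)
  J5 needs (1, 0, 2) <= (3, 1, 2) -> finishes; pool += (0, 0, 1) = (3, 1, 3)
  J9 needs (2, 1, 2) <= (3, 1, 3) -> finishes; pool += (0, 0, 1) = (3, 1, 4)
  J6 needs (3, 1, 4) <= (3, 1, 4) -> finishes; pool += (0, 0, 1) = (3, 1, 5)
  J2 still needs (3, 2, 3) but only (3, 1, 5) is free — short on res1
  J8 still needs (0, 2, 1) but only (3, 1, 5) is free — short on res1
  J1 still needs (1, 1, 7) but only (3, 1, 5) is free — short on res2
Never able to finish: J2, J8 and J1.


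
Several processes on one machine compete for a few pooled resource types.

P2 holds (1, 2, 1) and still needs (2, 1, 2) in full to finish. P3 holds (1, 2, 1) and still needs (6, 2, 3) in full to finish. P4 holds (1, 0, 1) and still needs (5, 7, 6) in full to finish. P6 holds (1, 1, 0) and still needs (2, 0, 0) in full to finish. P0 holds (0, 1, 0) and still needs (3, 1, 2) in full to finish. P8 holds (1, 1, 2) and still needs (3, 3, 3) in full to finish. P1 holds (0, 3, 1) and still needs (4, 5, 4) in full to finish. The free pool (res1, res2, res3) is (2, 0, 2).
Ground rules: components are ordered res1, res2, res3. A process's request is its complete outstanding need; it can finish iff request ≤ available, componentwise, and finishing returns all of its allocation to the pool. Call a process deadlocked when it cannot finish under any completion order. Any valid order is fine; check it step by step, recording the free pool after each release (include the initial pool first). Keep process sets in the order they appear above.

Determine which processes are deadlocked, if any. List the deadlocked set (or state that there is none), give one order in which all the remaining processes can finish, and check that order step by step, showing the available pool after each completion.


The deadlocked set is empty.
Key observation: starting with P6, each completion frees enough for the next — no one is permanently blocked.
A valid finishing order for the others: P6, P2, P0, P8, P1, P4, P3. Check, step by step:
  pool = (2, 0, 2)
  P6: need (2, 0, 0) fits (2, 0, 2); releases (1, 1, 0), pool now (3, 1, 2)
  P2: need (2, 1, 2) fits (3, 1, 2); releases (1, 2, 1), pool now (4, 3, 3)
  P0: need (3, 1, 2) fits (4, 3, 3); releases (0, 1, 0), pool now (4, 4, 3)
  P8: need (3, 3, 3) fits (4, 4, 3); releases (1, 1, 2), pool now (5, 5, 5)
  P1: need (4, 5, 4) fits (5, 5, 5); releases (0, 3, 1), pool now (5, 8, 6)
  P4: need (5, 7, 6) fits (5, 8, 6); releases (1, 0, 1), pool now (6, 8, 7)
  P3: need (6, 2, 3) fits (6, 8, 7); releases (1, 2, 1), pool now (7, 10, 8)


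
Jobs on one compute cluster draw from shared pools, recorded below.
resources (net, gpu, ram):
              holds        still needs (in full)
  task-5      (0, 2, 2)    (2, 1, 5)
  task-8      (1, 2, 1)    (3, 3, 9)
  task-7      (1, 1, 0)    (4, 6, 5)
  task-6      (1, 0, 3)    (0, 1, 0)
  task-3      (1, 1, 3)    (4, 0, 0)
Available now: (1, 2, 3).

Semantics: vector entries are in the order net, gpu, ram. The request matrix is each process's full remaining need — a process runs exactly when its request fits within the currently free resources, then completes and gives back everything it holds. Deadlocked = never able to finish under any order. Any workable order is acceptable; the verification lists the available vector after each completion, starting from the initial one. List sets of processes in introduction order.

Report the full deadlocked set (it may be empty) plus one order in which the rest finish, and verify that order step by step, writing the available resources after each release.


Deadlocked: task-8, task-7 and task-3.
Key observation: task-6, task-5 can finish, but then (2, 4, 8) is all there is, and the blocked group's net demands exceed it.
The rest can finish in the order task-6, task-5. Walking it through:
  pool = (1, 2, 3)
  task-6: need (0, 1, 0) fits (1, 2, 3); releases (1, 0, 3), pool now (2, 2, 6)
  task-5: need (2, 1, 5) fits (2, 2, 6); releases (0, 2, 2), pool now (2, 4, 8)
The stuck group stays short no matter what:
  task-8 cannot run: need (3, 3, 9) vs free (2, 4, 8) (insufficient net and ram)
  task-7 cannot run: need (4, 6, 5) vs free (2, 4, 8) (insufficient net and gpu)
  task-3 cannot run: need (4, 0, 0) vs free (2, 4, 8) (insufficient net)
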